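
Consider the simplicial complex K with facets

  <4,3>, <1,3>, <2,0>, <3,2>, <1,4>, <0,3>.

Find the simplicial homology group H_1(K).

H_1 = Z^2.

Order the vertices as 0 < 1 < 2 < 3 < 4. Listing each simplex with vertices in this order, K has dimension 1 with simplices:

  0-simplices (5): [0], [1], [2], [3], [4]
  1-simplices (6): [0,2], [0,3], [1,3], [1,4], [2,3], [3,4]

so the chain groups are C_0 ≅ Z^5, C_1 ≅ Z^6.

The boundary map ∂_1: C_1 → C_0 maps an edge to its endpoints' difference, ∂[p,q] = q − p.
As a 5×6 matrix over Z this has rank 4, with invariant factors (1,1,1,1).

From H_k ≅ ker(∂_k) / im(∂_{k+1}) we obtain:

  H_1: rank ker ∂_1 − rank ∂_2 = (6 − 4) − 0 = 2, and there is no ∂_2, so H_1 = Z^2.

(K is a triangulation of a wedge of 2 circles.)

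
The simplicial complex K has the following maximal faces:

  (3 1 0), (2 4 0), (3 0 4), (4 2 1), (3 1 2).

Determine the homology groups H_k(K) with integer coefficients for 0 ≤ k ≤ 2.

Take the total order 0 < 1 < 2 < 3 < 4 on the vertex set. Then K (dimension 2) consists of the simplices:

  0-simplices (5): [0], [1], [2], [3], [4]
  1-simplices (10): [0,1], [0,2], [0,3], [0,4], [1,2], [1,3], [1,4], [2,3], [2,4], [3,4]
  2-simplices (5): [0,1,3], [0,2,4], [0,3,4], [1,2,3], [1,2,4]

Hence C_0 ≅ Z^5, C_1 ≅ Z^10, C_2 ≅ Z^5.

The boundary map ∂_1: C_1 → C_0 sends each edge [p,q] (with p < q) to q − p.
The 5×10 boundary matrix has rank 4 and Smith normal form diag(1,1,1,1).

∂_2: C_2 → C_1 maps a triangle to the signed sum of its edges. For instance
  ∂[0,3,4] = [3,4] − [0,4] + [0,3],
  ∂[0,2,4] = [2,4] − [0,4] + [0,2].
This gives a 10×5 integer matrix of rank 5; reducing to Smith normal form yields diagonal entries (1,1,1,1,1).

Reading off H_k = ker ∂_k / im ∂_{k+1}:

  H_0: rank C_0 − rank ∂_1 = 5 − 4 = 1, and the invariant factors of ∂_1 are all 1, so H_0 ≅ Z.
  H_1: rank ker ∂_1 − rank ∂_2 = (10 − 4) − 5 = 1, and the invariant factors of ∂_2 are all 1, so H_1 ≅ Z.
  H_2: rank ker ∂_2 − rank ∂_3 = (5 − 5) − 0 = 0, and there is no ∂_3, so H_2 ≅ 0.

H_0 = Z,  H_1 = Z,  H_2 = 0.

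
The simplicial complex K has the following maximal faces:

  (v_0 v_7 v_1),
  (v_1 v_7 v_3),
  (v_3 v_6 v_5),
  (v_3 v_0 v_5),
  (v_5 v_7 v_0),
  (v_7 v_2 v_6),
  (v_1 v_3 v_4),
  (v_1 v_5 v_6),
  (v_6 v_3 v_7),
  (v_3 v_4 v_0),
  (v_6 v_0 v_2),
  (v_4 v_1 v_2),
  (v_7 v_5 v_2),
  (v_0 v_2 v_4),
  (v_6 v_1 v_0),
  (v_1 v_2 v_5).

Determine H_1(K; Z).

H_1 ≅ Z^2.

Take the total order v_0 < v_1 < v_2 < v_3 < v_4 < v_5 < v_6 < v_7 on the vertex set. Then K (dimension 2) consists of the simplices:

  0-simplices (8): [v_0], [v_1], [v_2], [v_3], [v_4], [v_5], [v_6], [v_7]
  1-simplices (24): (24 of them)
  2-simplices (16): (16 of them)

Hence C_0 ≅ Z^8, C_1 ≅ Z^24, C_2 ≅ Z^16.

The boundary map ∂_1: C_1 → C_0 is given by ∂[p,q] = [q] − [p].
The 8×24 boundary matrix has rank 7 and Smith normal form diag(1,1,1,1,1,1,1).

The boundary map ∂_2: C_2 → C_1 maps a triangle to the signed sum of its edges. For instance
  ∂[v_0,v_2,v_6] = [v_2,v_6] − [v_0,v_6] + [v_0,v_2],
  ∂[v_0,v_2,v_4] = [v_2,v_4] − [v_0,v_4] + [v_0,v_2].
The resulting 24×16 matrix has rank 15, and its Smith normal form has invariant factors (1,1,1,1,1,1,1,1,1,1,1,1,1,1,1).

From H_k ≅ ker(∂_k) / im(∂_{k+1}) we obtain:

  H_1: rank ker ∂_1 − rank ∂_2 = (24 − 7) − 15 = 2, and the invariant factors of ∂_2 are all 1, so H_1 ≅ Z^2.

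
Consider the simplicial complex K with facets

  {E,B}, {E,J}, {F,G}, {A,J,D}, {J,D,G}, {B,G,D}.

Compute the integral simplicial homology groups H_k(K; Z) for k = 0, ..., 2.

H_0 ≅ Z,  H_1 ≅ Z,  H_2 = 0.

Take the total order A < B < D < E < F < G < J on the vertex set. Then K (dimension 2) consists of the simplices:

  0-simplices (7): A, B, D, E, F, G, J
  1-simplices (10): AD, AJ, BD, BE, BG, DG, DJ, EJ, FG, GJ
  2-simplices (3): ADJ, BDG, DGJ

giving chain groups C_0 ≅ Z^7, C_1 ≅ Z^10, C_2 ≅ Z^3.

Boundary ∂_1: C_1 → C_0 maps an edge to its endpoints' difference, ∂[p,q] = q − p.
This gives a 7×10 integer matrix of rank 6; reducing to Smith normal form yields diagonal entries (1,1,1,1,1,1).

∂_2: C_2 → C_1 sends each 2-simplex [p,q,r] to [q,r] − [p,r] + [p,q]. For instance
  ∂BDG = DG − BG + BD,
  ∂DGJ = GJ − DJ + DG.
The 10×3 boundary matrix has rank 3 and Smith normal form diag(1,1,1).

From H_k ≅ ker(∂_k) / im(∂_{k+1}) we obtain:

  H_0: rank C_0 − rank ∂_1 = 7 − 6 = 1, and the invariant factors of ∂_1 are all 1, so H_0 ≅ Z.
  H_1: rank ker ∂_1 − rank ∂_2 = (10 − 6) − 3 = 1, and the invariant factors of ∂_2 are all 1, so H_1 ≅ Z.
  H_2: rank ker ∂_2 − rank ∂_3 = (3 − 3) − 0 = 0, and there is no ∂_3, so H_2 ≅ 0.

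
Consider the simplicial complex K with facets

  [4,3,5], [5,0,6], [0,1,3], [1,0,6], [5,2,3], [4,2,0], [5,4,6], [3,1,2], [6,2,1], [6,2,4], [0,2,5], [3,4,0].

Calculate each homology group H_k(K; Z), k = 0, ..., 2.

Take the total order 0 < 1 < 2 < 3 < 4 < 5 < 6 on the vertex set. Then K (dimension 2) consists of the simplices:

  0-simplices (7): [0], [1], [2], [3], [4], [5], [6]
  1-simplices (18): [0,1], [0,2], [0,3], [0,4], [0,5], [0,6], [1,2], [1,3], [1,6], [2,3], [2,4], [2,5], [2,6], [3,4], [3,5], [4,5], [4,6], [5,6]
  2-simplices (12): [0,1,3], [0,1,6], [0,2,4], [0,2,5], [0,3,4], [0,5,6], [1,2,3], [1,2,6], [2,3,5], [2,4,6], [3,4,5], [4,5,6]

Hence C_0 ≅ Z^7, C_1 ≅ Z^18, C_2 ≅ Z^12.

The boundary map ∂_1: C_1 → C_0 maps an edge to its endpoints' difference, ∂[p,q] = q − p. For instance
  ∂[4,6] = [6] − [4].
This gives a 7×18 integer matrix of rank 6; reducing to Smith normal form yields diagonal entries (1,1,1,1,1,1).

The boundary map ∂_2: C_2 → C_1 sends each 2-simplex [p,q,r] to [q,r] − [p,r] + [p,q]. For instance
  ∂[0,1,6] = [1,6] − [0,6] + [0,1],
  ∂[3,4,5] = [4,5] − [3,5] + [3,4].
The 18×12 boundary matrix has rank 12 and Smith normal form diag(1,1,1,1,1,1,1,1,1,1,1,2).

From H_k ≅ ker(∂_k) / im(∂_{k+1}) we obtain:

  H_0: rank C_0 − rank ∂_1 = 7 − 6 = 1, and the invariant factors of ∂_1 are all 1, so H_0 = Z.
  H_1: rank ker ∂_1 − rank ∂_2 = (18 − 6) − 12 = 0, and ∂_2 has invariant factor 2 > 1, so H_1 = Z/2.
  H_2: rank ker ∂_2 − rank ∂_3 = (12 − 12) − 0 = 0, and there is no ∂_3, so H_2 = 0.

H_0 = Z,  H_1 = Z/2,  H_2 = 0.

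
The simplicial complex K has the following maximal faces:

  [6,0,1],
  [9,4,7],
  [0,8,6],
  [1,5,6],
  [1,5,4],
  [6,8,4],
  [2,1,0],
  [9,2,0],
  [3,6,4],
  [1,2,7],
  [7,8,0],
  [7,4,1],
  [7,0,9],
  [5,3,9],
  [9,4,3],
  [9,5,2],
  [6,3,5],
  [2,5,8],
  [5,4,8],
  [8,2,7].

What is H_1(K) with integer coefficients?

H_1 = Z ⊕ Z/2Z.

Fix the vertex order 0 < 1 < 2 < 3 < 4 < 5 < 6 < 7 < 8 < 9 and write every simplex with vertices in increasing order. Then dim K = 2 and the simplices of K are:

  0-simplices (10): [0], [1], [2], [3], [4], [5], [6], [7], [8], [9]
  1-simplices (30): (30 of them)
  2-simplices (20): (20 of them)

so the chain groups are C_0 ≅ Z^10, C_1 ≅ Z^30, C_2 ≅ Z^20.

∂_1: C_1 → C_0 sends each edge [p,q] (with p < q) to q − p.
As a 10×30 matrix over Z this has rank 9, with invariant factors (1,1,1,1,1,1,1,1,1).

∂_2: C_2 → C_1 acts by ∂[p,q,r] = [q,r] − [p,r] + [p,q]. For instance
  ∂[4,7,9] = [7,9] − [4,9] + [4,7],
  ∂[2,5,8] = [5,8] − [2,8] + [2,5].
The resulting 30×20 matrix has rank 20, and its Smith normal form has invariant factors (1,1,1,1,1,1,1,1,1,1,1,1,1,1,1,1,1,1,1,2).

Computing H_k = (kernel of ∂_k) / (image of ∂_{k+1}):

  H_1: rank ker ∂_1 − rank ∂_2 = (30 − 9) − 20 = 1, and ∂_2 has invariant factor 2 > 1, so H_1 = Z ⊕ Z/2Z.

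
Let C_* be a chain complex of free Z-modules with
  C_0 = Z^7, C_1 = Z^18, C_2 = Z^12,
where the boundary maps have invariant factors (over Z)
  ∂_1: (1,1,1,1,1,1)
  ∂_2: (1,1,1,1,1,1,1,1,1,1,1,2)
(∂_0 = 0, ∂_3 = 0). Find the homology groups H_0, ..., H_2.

H_0: b_0 = 7 − 0 − 6 = 1; torsion from ∂_1 factors > 1: none. So H_0 ≅ Z.
H_1: b_1 = 18 − 6 − 12 = 0; torsion from ∂_2 factors > 1: [2]. So H_1 ≅ Z/2.
H_2: b_2 = 12 − 12 − 0 = 0; torsion from ∂_3 factors > 1: none. So H_2 ≅ 0.

H_0 ≅ Z,  H_1 ≅ Z/2,  H_2 = 0.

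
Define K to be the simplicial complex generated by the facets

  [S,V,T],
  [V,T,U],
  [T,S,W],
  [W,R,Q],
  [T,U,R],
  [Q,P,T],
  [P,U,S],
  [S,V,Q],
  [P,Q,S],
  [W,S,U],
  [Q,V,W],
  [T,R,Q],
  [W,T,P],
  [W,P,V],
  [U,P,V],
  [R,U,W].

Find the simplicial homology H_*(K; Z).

K has 8 vertices, 24 edges, 16 triangles.
rank ∂_0 = 0, rank ∂_1 = 7 ⇒ b_0 = 8 − 0 − 7 = 1; all invariant factors of ∂_1 are 1 so no torsion. So H_0 ≅ Z.
rank ∂_1 = 7, rank ∂_2 = 15 ⇒ b_1 = 24 − 7 − 15 = 2; all invariant factors of ∂_2 are 1 so no torsion. So H_1 ≅ Z^2.
rank ∂_2 = 15, rank ∂_3 = 0 ⇒ b_2 = 16 − 15 − 0 = 1. So H_2 ≅ Z.

H_0 ≅ Z,  H_1 ≅ Z^2,  H_2 ≅ Z.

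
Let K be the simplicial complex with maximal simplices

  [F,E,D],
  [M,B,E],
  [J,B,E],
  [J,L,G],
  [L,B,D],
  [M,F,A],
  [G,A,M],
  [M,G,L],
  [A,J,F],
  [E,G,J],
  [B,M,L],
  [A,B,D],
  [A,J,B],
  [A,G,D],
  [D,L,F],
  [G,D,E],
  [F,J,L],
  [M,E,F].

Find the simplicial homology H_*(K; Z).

Order the vertices as A < B < D < E < F < G < J < L < M. Listing each simplex with vertices in this order, K has dimension 2 with simplices:

  0-simplices (9): A, B, D, E, F, G, J, L, M
  1-simplices (27): AB, AD, AF, AG, AJ, AM, BD, BE, BJ, BL, BM, DE, DF, DG, DL, EF, EG, EJ, EM, FJ, FL, FM, GJ, GL, GM, JL, LM
  2-simplices (18): ABD, ABJ, ADG, AFJ, AFM, AGM, BDL, BEJ, BEM, BLM, DEF, DEG, DFL, EFM, EGJ, FJL, GJL, GLM

giving chain groups C_0 ≅ Z^9, C_1 ≅ Z^27, C_2 ≅ Z^18.

The boundary map ∂_1: C_1 → C_0 is given by ∂[p,q] = [q] − [p]. For instance
  ∂EG = G − E.
As a 9×27 matrix over Z this has rank 8, with invariant factors (1,1,1,1,1,1,1,1).

∂_2: C_2 → C_1 maps a triangle to the signed sum of its edges. For instance
  ∂BEM = EM − BM + BE,
  ∂AFJ = FJ − AJ + AF.
The resulting 27×18 matrix has rank 17, and its Smith normal form has invariant factors (1,1,1,1,1,1,1,1,1,1,1,1,1,1,1,1,1).

Reading off H_k = ker ∂_k / im ∂_{k+1}:

  H_0: rank C_0 − rank ∂_1 = 9 − 8 = 1, and the invariant factors of ∂_1 are all 1, so H_0 = Z.
  H_1: rank ker ∂_1 − rank ∂_2 = (27 − 8) − 17 = 2, and the invariant factors of ∂_2 are all 1, so H_1 = Z^2.
  H_2: rank ker ∂_2 − rank ∂_3 = (18 − 17) − 0 = 1, and there is no ∂_3, so H_2 = Z.

As a check, the Euler characteristic is 9 − 27 + 18 = 0, which agrees with 1 − 2 + 1 = 0.

H_0 = Z,  H_1 = Z^2,  H_2 = Z.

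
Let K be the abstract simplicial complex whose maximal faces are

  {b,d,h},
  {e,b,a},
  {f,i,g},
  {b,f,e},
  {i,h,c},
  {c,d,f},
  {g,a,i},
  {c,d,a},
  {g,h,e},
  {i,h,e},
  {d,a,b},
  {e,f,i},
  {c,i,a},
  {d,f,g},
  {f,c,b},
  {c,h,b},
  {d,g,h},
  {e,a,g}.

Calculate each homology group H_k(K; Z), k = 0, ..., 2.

H_0 = Z,  H_1 = Z ⊕ Z/2Z,  H_2 = 0.

K has 9 vertices, 27 edges, 18 triangles.
rank ∂_0 = 0, rank ∂_1 = 8 ⇒ b_0 = 9 − 0 − 8 = 1; all invariant factors of ∂_1 are 1 so no torsion. So H_0 ≅ Z.
rank ∂_1 = 8, rank ∂_2 = 18 ⇒ b_1 = 27 − 8 − 18 = 1; ∂_2 has invariant factor(s) [2] giving torsion. So H_1 ≅ Z ⊕ Z/2Z.
rank ∂_2 = 18, rank ∂_3 = 0 ⇒ b_2 = 18 − 18 − 0 = 0. So H_2 ≅ 0.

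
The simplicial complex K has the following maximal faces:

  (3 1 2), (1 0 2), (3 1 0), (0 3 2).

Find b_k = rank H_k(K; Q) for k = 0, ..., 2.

b_0 = 1, b_1 = 0, b_2 = 1.

Take the total order 0 < 1 < 2 < 3 on the vertex set. Then K (dimension 2) consists of the simplices:

  0-simplices (4): [0], [1], [2], [3]
  1-simplices (6): [0,1], [0,2], [0,3], [1,2], [1,3], [2,3]
  2-simplices (4): [0,1,2], [0,1,3], [0,2,3], [1,2,3]

Hence C_0 ≅ Z^4, C_1 ≅ Z^6, C_2 ≅ Z^4.

Boundary ∂_1: C_1 → C_0 is given by ∂[p,q] = [q] − [p].
The resulting 4×6 matrix has rank 3, and its Smith normal form has invariant factors (1,1,1).

Boundary ∂_2: C_2 → C_1 sends each 2-simplex [p,q,r] to [q,r] − [p,r] + [p,q]. For instance
  ∂[0,2,3] = [2,3] − [0,3] + [0,2],
  ∂[0,1,3] = [1,3] − [0,3] + [0,1].
The 6×4 boundary matrix has rank 3 and Smith normal form diag(1,1,1).

Computing H_k = (kernel of ∂_k) / (image of ∂_{k+1}):

  H_0: rank C_0 − rank ∂_1 = 4 − 3 = 1, and the invariant factors of ∂_1 are all 1, so H_0 ≅ Z.
  H_1: rank ker ∂_1 − rank ∂_2 = (6 − 3) − 3 = 0, and the invariant factors of ∂_2 are all 1, so H_1 ≅ 0.
  H_2: rank ker ∂_2 − rank ∂_3 = (4 − 3) − 0 = 1, and there is no ∂_3, so H_2 ≅ Z.

Hence the Betti numbers are b_0 = 1, b_1 = 0, b_2 = 1.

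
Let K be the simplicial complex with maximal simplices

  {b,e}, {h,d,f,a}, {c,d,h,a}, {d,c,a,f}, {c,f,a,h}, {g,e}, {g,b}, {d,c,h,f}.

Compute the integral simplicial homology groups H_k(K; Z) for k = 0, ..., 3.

H_0 ≅ Z^2,  H_1 ≅ Z,  H_2 = 0,  H_3 ≅ Z.

Take the total order a < b < c < d < e < f < g < h on the vertex set. Then K (dimension 3) consists of the simplices:

  0-simplices (8): a, b, c, d, e, f, g, h
  1-simplices (13): ac, ad, af, ah, be, bg, cd, cf, ch, df, dh, eg, fh
  2-simplices (10): acd, acf, ach, adf, adh, afh, cdf, cdh, cfh, dfh
  3-simplices (5): acdf, acdh, acfh, adfh, cdfh

giving chain groups C_0 ≅ Z^8, C_1 ≅ Z^13, C_2 ≅ Z^10, C_3 ≅ Z^5.

Boundary ∂_1: C_1 → C_0 sends each edge [p,q] (with p < q) to q − p. For instance
  ∂cd = d − c.
As a 8×13 matrix over Z this has rank 6, with invariant factors (1,1,1,1,1,1).

The boundary map ∂_2: C_2 → C_1 sends each 2-simplex [p,q,r] to [q,r] − [p,r] + [p,q]. For instance
  ∂cfh = fh − ch + cf,
  ∂acf = cf − af + ac.
The resulting 13×10 matrix has rank 6, and its Smith normal form has invariant factors (1,1,1,1,1,1).

∂_3: C_3 → C_2 sends each 3-simplex σ to the alternating sum Σ_i (−1)^i (σ with its i-th vertex removed). For instance
  ∂acdf = cdf − adf + acf − acd,
  ∂acfh = cfh − afh + ach − acf.
This gives a 10×5 integer matrix of rank 4; reducing to Smith normal form yields diagonal entries (1,1,1,1).

From H_k ≅ ker(∂_k) / im(∂_{k+1}) we obtain:

  H_0: rank C_0 − rank ∂_1 = 8 − 6 = 2, and the invariant factors of ∂_1 are all 1, so H_0 ≅ Z^2.
  H_1: rank ker ∂_1 − rank ∂_2 = (13 − 6) − 6 = 1, and the invariant factors of ∂_2 are all 1, so H_1 ≅ Z.
  H_2: rank ker ∂_2 − rank ∂_3 = (10 − 6) − 4 = 0, and the invariant factors of ∂_3 are all 1, so H_2 ≅ 0.
  H_3: rank ker ∂_3 − rank ∂_4 = (5 − 4) − 0 = 1, and there is no ∂_4, so H_3 ≅ Z.

As a check, the Euler characteristic is 8 − 13 + 10 − 5 = 0, which agrees with 2 − 1 + 0 − 1 = 0.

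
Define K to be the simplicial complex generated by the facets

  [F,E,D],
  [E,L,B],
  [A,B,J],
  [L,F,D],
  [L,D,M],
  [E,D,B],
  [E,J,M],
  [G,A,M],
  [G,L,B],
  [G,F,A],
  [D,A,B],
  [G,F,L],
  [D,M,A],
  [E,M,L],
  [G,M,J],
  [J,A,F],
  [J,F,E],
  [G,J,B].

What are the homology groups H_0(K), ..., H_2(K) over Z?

Order the vertices as A < B < D < E < F < G < J < L < M. Listing each simplex with vertices in this order, K has dimension 2 with simplices:

  0-simplices (9): A, B, D, E, F, G, J, L, M
  1-simplices (27): AB, AD, AF, AG, AJ, AM, BD, BE, BG, BJ, BL, DE, DF, DL, DM, EF, EJ, EL, EM, FG, FJ, FL, GJ, GL, GM, JM, LM
  2-simplices (18): ABD, ABJ, ADM, AFG, AFJ, AGM, BDE, BEL, BGJ, BGL, DEF, DFL, DLM, EFJ, EJM, ELM, FGL, GJM

so the chain groups are C_0 ≅ Z^9, C_1 ≅ Z^27, C_2 ≅ Z^18.

Boundary ∂_1: C_1 → C_0 sends each edge [p,q] (with p < q) to q − p. For instance
  ∂GJ = J − G.
As a 9×27 matrix over Z this has rank 8, with invariant factors (1,1,1,1,1,1,1,1).

The boundary map ∂_2: C_2 → C_1 maps a triangle to the signed sum of its edges. For instance
  ∂BDE = DE − BE + BD,
  ∂AFJ = FJ − AJ + AF.
The resulting 27×18 matrix has rank 18, and its Smith normal form has invariant factors (1,1,1,1,1,1,1,1,1,1,1,1,1,1,1,1,1,2).

Reading off H_k = ker ∂_k / im ∂_{k+1}:

  H_0: rank C_0 − rank ∂_1 = 9 − 8 = 1, and the invariant factors of ∂_1 are all 1, so H_0 ≅ Z.
  H_1: rank ker ∂_1 − rank ∂_2 = (27 − 8) − 18 = 1, and ∂_2 has invariant factor 2 > 1, so H_1 ≅ Z ⊕ Z/2Z.
  H_2: rank ker ∂_2 − rank ∂_3 = (18 − 18) − 0 = 0, and there is no ∂_3, so H_2 ≅ 0.

H_0 = Z,  H_1 = Z ⊕ Z/2Z,  H_2 = 0.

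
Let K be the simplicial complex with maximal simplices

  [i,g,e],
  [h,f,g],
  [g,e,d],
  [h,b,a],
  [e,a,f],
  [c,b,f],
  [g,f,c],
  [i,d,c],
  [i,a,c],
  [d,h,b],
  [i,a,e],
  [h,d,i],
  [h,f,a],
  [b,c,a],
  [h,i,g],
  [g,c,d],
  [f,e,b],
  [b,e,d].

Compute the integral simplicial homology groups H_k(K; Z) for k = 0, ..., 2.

Take the total order a < b < c < d < e < f < g < h < i on the vertex set. Then K (dimension 2) consists of the simplices:

  0-simplices (9): a, b, c, d, e, f, g, h, i
  1-simplices (27): ab, ac, ae, af, ah, ai, bc, bd, be, bf, bh, cd, cf, cg, ci, de, dg, dh, di, ef, eg, ei, fg, fh, gh, gi, hi
  2-simplices (18): abc, abh, aci, aef, aei, afh, bcf, bde, bdh, bef, cdg, cdi, cfg, deg, dhi, egi, fgh, ghi

giving chain groups C_0 ≅ Z^9, C_1 ≅ Z^27, C_2 ≅ Z^18.

The boundary map ∂_1: C_1 → C_0 is given by ∂[p,q] = [q] − [p].
The resulting 9×27 matrix has rank 8, and its Smith normal form has invariant factors (1,1,1,1,1,1,1,1).

The boundary map ∂_2: C_2 → C_1 sends each 2-simplex [p,q,r] to [q,r] − [p,r] + [p,q]. For instance
  ∂bde = de − be + bd,
  ∂afh = fh − ah + af.
The 27×18 boundary matrix has rank 18 and Smith normal form diag(1,1,1,1,1,1,1,1,1,1,1,1,1,1,1,1,1,2).

Now H_k = ker ∂_k / im ∂_{k+1}, so:

  H_0: rank C_0 − rank ∂_1 = 9 − 8 = 1, and the invariant factors of ∂_1 are all 1, so H_0 ≅ Z.
  H_1: rank ker ∂_1 − rank ∂_2 = (27 − 8) − 18 = 1, and ∂_2 has invariant factor 2 > 1, so H_1 ≅ Z ⊕ Z/2Z.
  H_2: rank ker ∂_2 − rank ∂_3 = (18 − 18) − 0 = 0, and there is no ∂_3, so H_2 ≅ 0.

(K is a triangulation of the Klein bottle.)

H_0 = Z,  H_1 = Z ⊕ Z/2Z,  H_2 = 0.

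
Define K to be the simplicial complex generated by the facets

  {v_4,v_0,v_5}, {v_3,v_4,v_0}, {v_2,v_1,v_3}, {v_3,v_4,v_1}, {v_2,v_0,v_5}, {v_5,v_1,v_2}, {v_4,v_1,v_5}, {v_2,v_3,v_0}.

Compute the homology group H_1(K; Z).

H_1 ≅ 0.

Take the total order v_0 < v_1 < v_2 < v_3 < v_4 < v_5 on the vertex set. Then K (dimension 2) consists of the simplices:

  0-simplices (6): [v_0], [v_1], [v_2], [v_3], [v_4], [v_5]
  1-simplices (12): [v_0,v_2], [v_0,v_3], [v_0,v_4], [v_0,v_5], [v_1,v_2], [v_1,v_3], [v_1,v_4], [v_1,v_5], [v_2,v_3], [v_2,v_5], [v_3,v_4], [v_4,v_5]
  2-simplices (8): [v_0,v_2,v_3], [v_0,v_2,v_5], [v_0,v_3,v_4], [v_0,v_4,v_5], [v_1,v_2,v_3], [v_1,v_2,v_5], [v_1,v_3,v_4], [v_1,v_4,v_5]

so the chain groups are C_0 ≅ Z^6, C_1 ≅ Z^12, C_2 ≅ Z^8.

The boundary map ∂_1: C_1 → C_0 sends each edge [p,q] (with p < q) to q − p.
As a 6×12 matrix over Z this has rank 5, with invariant factors (1,1,1,1,1).

The boundary map ∂_2: C_2 → C_1 maps a triangle to the signed sum of its edges. For instance
  ∂[v_0,v_4,v_5] = [v_4,v_5] − [v_0,v_5] + [v_0,v_4],
  ∂[v_1,v_4,v_5] = [v_4,v_5] − [v_1,v_5] + [v_1,v_4].
The 12×8 boundary matrix has rank 7 and Smith normal form diag(1,1,1,1,1,1,1).

Reading off H_k = ker ∂_k / im ∂_{k+1}:

  H_1: rank ker ∂_1 − rank ∂_2 = (12 − 5) − 7 = 0, and the invariant factors of ∂_2 are all 1, so H_1 = 0.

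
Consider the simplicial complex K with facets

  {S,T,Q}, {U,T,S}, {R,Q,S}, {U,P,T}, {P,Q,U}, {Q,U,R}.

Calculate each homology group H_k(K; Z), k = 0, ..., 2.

H_0 ≅ Z,  H_1 ≅ Z,  H_2 = 0.

Fix the vertex order P < Q < R < S < T < U and write every simplex with vertices in increasing order. Then dim K = 2 and the simplices of K are:

  0-simplices (6): P, Q, R, S, T, U
  1-simplices (12): PQ, PT, PU, QR, QS, QT, QU, RS, RU, ST, SU, TU
  2-simplices (6): PQU, PTU, QRS, QRU, QST, STU

giving chain groups C_0 ≅ Z^6, C_1 ≅ Z^12, C_2 ≅ Z^6.

Boundary ∂_1: C_1 → C_0 maps an edge to its endpoints' difference, ∂[p,q] = q − p.
As a 6×12 matrix over Z this has rank 5, with invariant factors (1,1,1,1,1).

The boundary map ∂_2: C_2 → C_1 acts by ∂[p,q,r] = [q,r] − [p,r] + [p,q]. For instance
  ∂PTU = TU − PU + PT,
  ∂STU = TU − SU + ST.
As a 12×6 matrix over Z this has rank 6, with invariant factors (1,1,1,1,1,1).

Reading off H_k = ker ∂_k / im ∂_{k+1}:

  H_0: rank C_0 − rank ∂_1 = 6 − 5 = 1, and the invariant factors of ∂_1 are all 1, so H_0 = Z.
  H_1: rank ker ∂_1 − rank ∂_2 = (12 − 5) − 6 = 1, and the invariant factors of ∂_2 are all 1, so H_1 = Z.
  H_2: rank ker ∂_2 − rank ∂_3 = (6 − 6) − 0 = 0, and there is no ∂_3, so H_2 = 0.

As a check, the Euler characteristic is 6 − 12 + 6 = 0, which agrees with 1 − 1 + 0 = 0.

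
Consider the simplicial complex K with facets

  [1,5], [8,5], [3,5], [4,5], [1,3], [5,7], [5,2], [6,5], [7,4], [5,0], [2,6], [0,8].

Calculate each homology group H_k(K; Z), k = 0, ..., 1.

H_0 ≅ Z,  H_1 ≅ Z^4.

We work with the vertex ordering 0 < 1 < 2 < 3 < 4 < 5 < 6 < 7 < 8. The simplices of K, each written with vertices in increasing order, are:

  0-simplices (9): [0], [1], [2], [3], [4], [5], [6], [7], [8]
  1-simplices (12): [0,5], [0,8], [1,3], [1,5], [2,5], [2,6], [3,5], [4,5], [4,7], [5,6], [5,7], [5,8]

so the chain groups are C_0 ≅ Z^9, C_1 ≅ Z^12.

The boundary map ∂_1: C_1 → C_0 is given by ∂[p,q] = [q] − [p]. For instance
  ∂[4,5] = [5] − [4].
The 9×12 boundary matrix has rank 8 and Smith normal form diag(1,1,1,1,1,1,1,1).

From H_k ≅ ker(∂_k) / im(∂_{k+1}) we obtain:

  H_0: rank C_0 − rank ∂_1 = 9 − 8 = 1, and the invariant factors of ∂_1 are all 1, so H_0 = Z.
  H_1: rank ker ∂_1 − rank ∂_2 = (12 − 8) − 0 = 4, and there is no ∂_2, so H_1 = Z^4.

As a check, the Euler characteristic is 9 − 12 = -3, which agrees with 1 − 4 = -3.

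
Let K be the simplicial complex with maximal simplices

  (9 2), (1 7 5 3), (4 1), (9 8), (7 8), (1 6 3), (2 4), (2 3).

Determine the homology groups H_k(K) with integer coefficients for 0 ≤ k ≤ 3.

H_0 = Z,  H_1 = Z^2,  H_2 = 0,  H_3 = 0.

Fix the vertex order 1 < 2 < 3 < 4 < 5 < 6 < 7 < 8 < 9 and write every simplex with vertices in increasing order. Then dim K = 3 and the simplices of K are:

  0-simplices (9): [1], [2], [3], [4], [5], [6], [7], [8], [9]
  1-simplices (14): [1,3], [1,4], [1,5], [1,6], [1,7], [2,3], [2,4], [2,9], [3,5], [3,6], [3,7], [5,7], [7,8], [8,9]
  2-simplices (5): [1,3,5], [1,3,6], [1,3,7], [1,5,7], [3,5,7]
  3-simplices (1): [1,3,5,7]

Hence C_0 ≅ Z^9, C_1 ≅ Z^14, C_2 ≅ Z^5, C_3 ≅ Z^1.

The boundary map ∂_1: C_1 → C_0 sends each edge [p,q] (with p < q) to q − p.
As a 9×14 matrix over Z this has rank 8, with invariant factors (1,1,1,1,1,1,1,1).

Boundary ∂_2: C_2 → C_1 acts by ∂[p,q,r] = [q,r] − [p,r] + [p,q]. For instance
  ∂[1,5,7] = [5,7] − [1,7] + [1,5],
  ∂[3,5,7] = [5,7] − [3,7] + [3,5].
This gives a 14×5 integer matrix of rank 4; reducing to Smith normal form yields diagonal entries (1,1,1,1).

Boundary ∂_3: C_3 → C_2 sends each 3-simplex σ to the alternating sum Σ_i (−1)^i (σ with its i-th vertex removed). For instance
  ∂[1,3,5,7] = [3,5,7] − [1,5,7] + [1,3,7] − [1,3,5].
The resulting 5×1 matrix has rank 1, and its Smith normal form has invariant factors (1).

Computing H_k = (kernel of ∂_k) / (image of ∂_{k+1}):

  H_0: rank C_0 − rank ∂_1 = 9 − 8 = 1, and the invariant factors of ∂_1 are all 1, so H_0 = Z.
  H_1: rank ker ∂_1 − rank ∂_2 = (14 − 8) − 4 = 2, and the invariant factors of ∂_2 are all 1, so H_1 = Z^2.
  H_2: rank ker ∂_2 − rank ∂_3 = (5 − 4) − 1 = 0, and the invariant factors of ∂_3 are all 1, so H_2 = 0.
  H_3: rank ker ∂_3 − rank ∂_4 = (1 − 1) − 0 = 0, and there is no ∂_4, so H_3 = 0.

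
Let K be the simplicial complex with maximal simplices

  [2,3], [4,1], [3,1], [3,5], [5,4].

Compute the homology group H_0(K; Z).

Take the total order 1 < 2 < 3 < 4 < 5 on the vertex set. Then K (dimension 1) consists of the simplices:

  0-simplices (5): [1], [2], [3], [4], [5]
  1-simplices (5): [1,3], [1,4], [2,3], [3,5], [4,5]

so the chain groups are C_0 ≅ Z^5, C_1 ≅ Z^5.

Boundary ∂_1: C_1 → C_0 maps an edge to its endpoints' difference, ∂[p,q] = q − p. For instance
  ∂[1,4] = [4] − [1].
As a 5×5 matrix over Z this has rank 4, with invariant factors (1,1,1,1).

Reading off H_k = ker ∂_k / im ∂_{k+1}:

  H_0: rank C_0 − rank ∂_1 = 5 − 4 = 1, and the invariant factors of ∂_1 are all 1, so H_0 = Z.

H_0 = Z.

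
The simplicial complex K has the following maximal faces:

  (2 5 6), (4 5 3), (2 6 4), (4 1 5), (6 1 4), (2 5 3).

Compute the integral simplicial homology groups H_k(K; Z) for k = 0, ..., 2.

Take the total order 1 < 2 < 3 < 4 < 5 < 6 on the vertex set. Then K (dimension 2) consists of the simplices:

  0-simplices (6): [1], [2], [3], [4], [5], [6]
  1-simplices (12): [1,4], [1,5], [1,6], [2,3], [2,4], [2,5], [2,6], [3,4], [3,5], [4,5], [4,6], [5,6]
  2-simplices (6): [1,4,5], [1,4,6], [2,3,5], [2,4,6], [2,5,6], [3,4,5]

Hence C_0 ≅ Z^6, C_1 ≅ Z^12, C_2 ≅ Z^6.

Boundary ∂_1: C_1 → C_0 sends each edge [p,q] (with p < q) to q − p.
This gives a 6×12 integer matrix of rank 5; reducing to Smith normal form yields diagonal entries (1,1,1,1,1).

Boundary ∂_2: C_2 → C_1 maps a triangle to the signed sum of its edges. For instance
  ∂[1,4,5] = [4,5] − [1,5] + [1,4],
  ∂[1,4,6] = [4,6] − [1,6] + [1,4].
The resulting 12×6 matrix has rank 6, and its Smith normal form has invariant factors (1,1,1,1,1,1).

Reading off H_k = ker ∂_k / im ∂_{k+1}:

  H_0: rank C_0 − rank ∂_1 = 6 − 5 = 1, and the invariant factors of ∂_1 are all 1, so H_0 ≅ Z.
  H_1: rank ker ∂_1 − rank ∂_2 = (12 − 5) − 6 = 1, and the invariant factors of ∂_2 are all 1, so H_1 ≅ Z.
  H_2: rank ker ∂_2 − rank ∂_3 = (6 − 6) − 0 = 0, and there is no ∂_3, so H_2 ≅ 0.

As a check, the Euler characteristic is 6 − 12 + 6 = 0, which agrees with 1 − 1 + 0 = 0.

H_0 = Z,  H_1 = Z,  H_2 = 0.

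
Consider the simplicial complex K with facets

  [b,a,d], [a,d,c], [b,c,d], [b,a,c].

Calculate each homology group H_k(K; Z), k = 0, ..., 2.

Order the vertices as a < b < c < d. Listing each simplex with vertices in this order, K has dimension 2 with simplices:

  0-simplices (4): a, b, c, d
  1-simplices (6): ab, ac, ad, bc, bd, cd
  2-simplices (4): abc, abd, acd, bcd

Hence C_0 ≅ Z^4, C_1 ≅ Z^6, C_2 ≅ Z^4.

The boundary map ∂_1: C_1 → C_0 sends each edge [p,q] (with p < q) to q − p. For instance
  ∂bd = d − b.
This gives a 4×6 integer matrix of rank 3; reducing to Smith normal form yields diagonal entries (1,1,1).

∂_2: C_2 → C_1 maps a triangle to the signed sum of its edges. For instance
  ∂abd = bd − ad + ab,
  ∂abc = bc − ac + ab.
The resulting 6×4 matrix has rank 3, and its Smith normal form has invariant factors (1,1,1).

From H_k ≅ ker(∂_k) / im(∂_{k+1}) we obtain:

  H_0: rank C_0 − rank ∂_1 = 4 − 3 = 1, and the invariant factors of ∂_1 are all 1, so H_0 = Z.
  H_1: rank ker ∂_1 − rank ∂_2 = (6 − 3) − 3 = 0, and the invariant factors of ∂_2 are all 1, so H_1 = 0.
  H_2: rank ker ∂_2 − rank ∂_3 = (4 − 3) − 0 = 1, and there is no ∂_3, so H_2 = Z.

As a check, the Euler characteristic is 4 − 6 + 4 = 2, which agrees with 1 − 0 + 1 = 2.
(K is a triangulation of the 2-sphere S^2.)

H_0 = Z,  H_1 = 0,  H_2 = Z.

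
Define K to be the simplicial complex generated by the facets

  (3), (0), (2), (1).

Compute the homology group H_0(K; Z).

Fix the vertex order 0 < 1 < 2 < 3 and write every simplex with vertices in increasing order. Then dim K = 0 and the simplices of K are:

  0-simplices (4): [0], [1], [2], [3]

giving chain groups C_0 ≅ Z^4.

Now H_k = ker ∂_k / im ∂_{k+1}, so:

  H_0: rank C_0 − rank ∂_1 = 4 − 0 = 4, and there is no ∂_1, so H_0 ≅ Z^4.

(K is a triangulation of a set of 4 points.)

H_0 = Z^4.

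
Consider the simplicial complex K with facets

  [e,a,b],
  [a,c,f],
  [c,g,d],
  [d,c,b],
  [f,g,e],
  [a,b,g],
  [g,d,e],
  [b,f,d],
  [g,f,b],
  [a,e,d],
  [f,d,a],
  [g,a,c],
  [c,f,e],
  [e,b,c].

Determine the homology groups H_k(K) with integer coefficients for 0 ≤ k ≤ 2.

H_0 = Z,  H_1 = Z^2,  H_2 = Z.

Fix the vertex order a < b < c < d < e < f < g and write every simplex with vertices in increasing order. Then dim K = 2 and the simplices of K are:

  0-simplices (7): a, b, c, d, e, f, g
  1-simplices (21): ab, ac, ad, ae, af, ag, bc, bd, be, bf, bg, cd, ce, cf, cg, de, df, dg, ef, eg, fg
  2-simplices (14): abe, abg, acf, acg, ade, adf, bcd, bce, bdf, bfg, cdg, cef, deg, efg

so the chain groups are C_0 ≅ Z^7, C_1 ≅ Z^21, C_2 ≅ Z^14.

Boundary ∂_1: C_1 → C_0 sends each edge [p,q] (with p < q) to q − p. For instance
  ∂fg = g − f.
As a 7×21 matrix over Z this has rank 6, with invariant factors (1,1,1,1,1,1).

The boundary map ∂_2: C_2 → C_1 sends each 2-simplex [p,q,r] to [q,r] − [p,r] + [p,q]. For instance
  ∂deg = eg − dg + de,
  ∂adf = df − af + ad.
The 21×14 boundary matrix has rank 13 and Smith normal form diag(1,1,1,1,1,1,1,1,1,1,1,1,1).

Now H_k = ker ∂_k / im ∂_{k+1}, so:

  H_0: rank C_0 − rank ∂_1 = 7 − 6 = 1, and the invariant factors of ∂_1 are all 1, so H_0 ≅ Z.
  H_1: rank ker ∂_1 − rank ∂_2 = (21 − 6) − 13 = 2, and the invariant factors of ∂_2 are all 1, so H_1 ≅ Z^2.
  H_2: rank ker ∂_2 − rank ∂_3 = (14 − 13) − 0 = 1, and there is no ∂_3, so H_2 ≅ Z.

As a check, the Euler characteristic is 7 − 21 + 14 = 0, which agrees with 1 − 2 + 1 = 0.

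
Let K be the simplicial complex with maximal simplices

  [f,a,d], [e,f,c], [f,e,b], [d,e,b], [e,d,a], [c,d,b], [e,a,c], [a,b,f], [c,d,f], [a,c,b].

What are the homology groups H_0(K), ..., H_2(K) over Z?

Fix the vertex order a < b < c < d < e < f and write every simplex with vertices in increasing order. Then dim K = 2 and the simplices of K are:

  0-simplices (6): a, b, c, d, e, f
  1-simplices (15): ab, ac, ad, ae, af, bc, bd, be, bf, cd, ce, cf, de, df, ef
  2-simplices (10): abc, abf, ace, ade, adf, bcd, bde, bef, cdf, cef

so the chain groups are C_0 ≅ Z^6, C_1 ≅ Z^15, C_2 ≅ Z^10.

∂_1: C_1 → C_0 is given by ∂[p,q] = [q] − [p]. For instance
  ∂ce = e − c.
The 6×15 boundary matrix has rank 5 and Smith normal form diag(1,1,1,1,1).

The boundary map ∂_2: C_2 → C_1 maps a triangle to the signed sum of its edges. For instance
  ∂adf = df − af + ad,
  ∂abf = bf − af + ab.
The 15×10 boundary matrix has rank 10 and Smith normal form diag(1,1,1,1,1,1,1,1,1,2).

Computing H_k = (kernel of ∂_k) / (image of ∂_{k+1}):

  H_0: rank C_0 − rank ∂_1 = 6 − 5 = 1, and the invariant factors of ∂_1 are all 1, so H_0 ≅ Z.
  H_1: rank ker ∂_1 − rank ∂_2 = (15 − 5) − 10 = 0, and ∂_2 has invariant factor 2 > 1, so H_1 ≅ Z/2.
  H_2: rank ker ∂_2 − rank ∂_3 = (10 − 10) − 0 = 0, and there is no ∂_3, so H_2 ≅ 0.

H_0 = Z,  H_1 = Z/2,  H_2 = 0.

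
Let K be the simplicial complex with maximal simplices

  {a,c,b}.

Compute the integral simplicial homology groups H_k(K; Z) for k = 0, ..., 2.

K has 3 vertices, 3 edges, 1 triangle.
rank ∂_0 = 0, rank ∂_1 = 2 ⇒ b_0 = 3 − 0 − 2 = 1; all invariant factors of ∂_1 are 1 so no torsion. So H_0 = Z.
rank ∂_1 = 2, rank ∂_2 = 1 ⇒ b_1 = 3 − 2 − 1 = 0; all invariant factors of ∂_2 are 1 so no torsion. So H_1 = 0.
rank ∂_2 = 1, rank ∂_3 = 0 ⇒ b_2 = 1 − 1 − 0 = 0. So H_2 = 0.

H_0 = Z,  H_1 = 0,  H_2 = 0.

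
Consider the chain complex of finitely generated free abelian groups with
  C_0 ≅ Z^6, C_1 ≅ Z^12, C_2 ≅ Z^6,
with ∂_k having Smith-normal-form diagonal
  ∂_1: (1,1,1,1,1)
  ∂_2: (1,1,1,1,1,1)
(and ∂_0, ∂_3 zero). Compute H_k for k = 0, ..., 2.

H_0 ≅ Z,  H_1 ≅ Z,  H_2 = 0.

H_0: b_0 = 6 − 0 − 5 = 1; torsion from ∂_1 factors > 1: none. So H_0 ≅ Z.
H_1: b_1 = 12 − 5 − 6 = 1; torsion from ∂_2 factors > 1: none. So H_1 ≅ Z.
H_2: b_2 = 6 − 6 − 0 = 0; torsion from ∂_3 factors > 1: none. So H_2 ≅ 0.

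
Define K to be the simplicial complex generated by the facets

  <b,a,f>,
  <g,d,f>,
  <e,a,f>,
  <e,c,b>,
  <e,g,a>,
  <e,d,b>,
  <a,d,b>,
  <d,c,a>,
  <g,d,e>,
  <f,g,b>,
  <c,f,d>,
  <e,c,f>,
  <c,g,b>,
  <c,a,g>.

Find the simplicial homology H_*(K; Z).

Order the vertices as a < b < c < d < e < f < g. Listing each simplex with vertices in this order, K has dimension 2 with simplices:

  0-simplices (7): a, b, c, d, e, f, g
  1-simplices (21): ab, ac, ad, ae, af, ag, bc, bd, be, bf, bg, cd, ce, cf, cg, de, df, dg, ef, eg, fg
  2-simplices (14): abd, abf, acd, acg, aef, aeg, bce, bcg, bde, bfg, cdf, cef, deg, dfg

so the chain groups are C_0 ≅ Z^7, C_1 ≅ Z^21, C_2 ≅ Z^14.

∂_1: C_1 → C_0 is given by ∂[p,q] = [q] − [p].
As a 7×21 matrix over Z this has rank 6, with invariant factors (1,1,1,1,1,1).

The boundary map ∂_2: C_2 → C_1 maps a triangle to the signed sum of its edges. For instance
  ∂abf = bf − af + ab,
  ∂deg = eg − dg + de.
The resulting 21×14 matrix has rank 13, and its Smith normal form has invariant factors (1,1,1,1,1,1,1,1,1,1,1,1,1).

Now H_k = ker ∂_k / im ∂_{k+1}, so:

  H_0: rank C_0 − rank ∂_1 = 7 − 6 = 1, and the invariant factors of ∂_1 are all 1, so H_0 = Z.
  H_1: rank ker ∂_1 − rank ∂_2 = (21 − 6) − 13 = 2, and the invariant factors of ∂_2 are all 1, so H_1 = Z^2.
  H_2: rank ker ∂_2 − rank ∂_3 = (14 − 13) − 0 = 1, and there is no ∂_3, so H_2 = Z.

(K is a triangulation of the torus T^2.)

H_0 ≅ Z,  H_1 ≅ Z^2,  H_2 ≅ Z.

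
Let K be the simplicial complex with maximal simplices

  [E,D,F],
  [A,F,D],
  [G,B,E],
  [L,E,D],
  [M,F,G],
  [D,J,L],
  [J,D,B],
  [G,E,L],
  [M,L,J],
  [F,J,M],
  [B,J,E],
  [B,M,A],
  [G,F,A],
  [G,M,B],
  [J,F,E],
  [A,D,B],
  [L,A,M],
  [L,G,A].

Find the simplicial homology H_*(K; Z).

H_0 ≅ Z,  H_1 ≅ Z ⊕ Z_2,  H_2 = 0.

Order the vertices as A < B < D < E < F < G < J < L < M. Listing each simplex with vertices in this order, K has dimension 2 with simplices:

  0-simplices (9): A, B, D, E, F, G, J, L, M
  1-simplices (27): AB, AD, AF, AG, AL, AM, BD, BE, BG, BJ, BM, DE, DF, DJ, DL, EF, EG, EJ, EL, FG, FJ, FM, GL, GM, JL, JM, LM
  2-simplices (18): ABD, ABM, ADF, AFG, AGL, ALM, BDJ, BEG, BEJ, BGM, DEF, DEL, DJL, EFJ, EGL, FGM, FJM, JLM

giving chain groups C_0 ≅ Z^9, C_1 ≅ Z^27, C_2 ≅ Z^18.

∂_1: C_1 → C_0 is given by ∂[p,q] = [q] − [p]. For instance
  ∂AD = D − A.
The resulting 9×27 matrix has rank 8, and its Smith normal form has invariant factors (1,1,1,1,1,1,1,1).

∂_2: C_2 → C_1 acts by ∂[p,q,r] = [q,r] − [p,r] + [p,q]. For instance
  ∂ALM = LM − AM + AL,
  ∂FJM = JM − FM + FJ.
This gives a 27×18 integer matrix of rank 18; reducing to Smith normal form yields diagonal entries (1,1,1,1,1,1,1,1,1,1,1,1,1,1,1,1,1,2).

Computing H_k = (kernel of ∂_k) / (image of ∂_{k+1}):

  H_0: rank C_0 − rank ∂_1 = 9 − 8 = 1, and the invariant factors of ∂_1 are all 1, so H_0 = Z.
  H_1: rank ker ∂_1 − rank ∂_2 = (27 − 8) − 18 = 1, and ∂_2 has invariant factor 2 > 1, so H_1 = Z ⊕ Z_2.
  H_2: rank ker ∂_2 − rank ∂_3 = (18 − 18) − 0 = 0, and there is no ∂_3, so H_2 = 0.

As a check, the Euler characteristic is 9 − 27 + 18 = 0, which agrees with 1 − 1 + 0 = 0.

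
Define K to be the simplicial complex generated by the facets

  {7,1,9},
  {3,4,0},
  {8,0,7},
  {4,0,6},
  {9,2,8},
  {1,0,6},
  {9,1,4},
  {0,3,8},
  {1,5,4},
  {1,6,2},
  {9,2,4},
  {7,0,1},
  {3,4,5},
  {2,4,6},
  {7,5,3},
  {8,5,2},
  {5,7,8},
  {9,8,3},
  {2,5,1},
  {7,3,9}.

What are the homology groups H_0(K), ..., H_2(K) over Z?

Order the vertices as 0 < 1 < 2 < 3 < 4 < 5 < 6 < 7 < 8 < 9. Listing each simplex with vertices in this order, K has dimension 2 with simplices:

  0-simplices (10): [0], [1], [2], [3], [4], [5], [6], [7], [8], [9]
  1-simplices (30): (30 of them)
  2-simplices (20): (20 of them)

so the chain groups are C_0 ≅ Z^10, C_1 ≅ Z^30, C_2 ≅ Z^20.

∂_1: C_1 → C_0 maps an edge to its endpoints' difference, ∂[p,q] = q − p.
This gives a 10×30 integer matrix of rank 9; reducing to Smith normal form yields diagonal entries (1,1,1,1,1,1,1,1,1).

∂_2: C_2 → C_1 acts by ∂[p,q,r] = [q,r] − [p,r] + [p,q]. For instance
  ∂[3,5,7] = [5,7] − [3,7] + [3,5],
  ∂[2,4,9] = [4,9] − [2,9] + [2,4].
The resulting 30×20 matrix has rank 20, and its Smith normal form has invariant factors (1,1,1,1,1,1,1,1,1,1,1,1,1,1,1,1,1,1,1,2).

Now H_k = ker ∂_k / im ∂_{k+1}, so:

  H_0: rank C_0 − rank ∂_1 = 10 − 9 = 1, and the invariant factors of ∂_1 are all 1, so H_0 = Z.
  H_1: rank ker ∂_1 − rank ∂_2 = (30 − 9) − 20 = 1, and ∂_2 has invariant factor 2 > 1, so H_1 = Z ⊕ Z/2.
  H_2: rank ker ∂_2 − rank ∂_3 = (20 − 20) − 0 = 0, and there is no ∂_3, so H_2 = 0.

H_0 = Z,  H_1 = Z ⊕ Z/2,  H_2 = 0.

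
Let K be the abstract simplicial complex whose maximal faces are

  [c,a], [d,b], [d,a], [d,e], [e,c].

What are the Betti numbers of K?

K has 5 vertices, 5 edges.
rank ∂_0 = 0, rank ∂_1 = 4 ⇒ b_0 = 5 − 0 − 4 = 1; all invariant factors of ∂_1 are 1 so no torsion. So H_0 = Z.
rank ∂_1 = 4, rank ∂_2 = 0 ⇒ b_1 = 5 − 4 − 0 = 1. So H_1 = Z.

b_0 = 1, b_1 = 1.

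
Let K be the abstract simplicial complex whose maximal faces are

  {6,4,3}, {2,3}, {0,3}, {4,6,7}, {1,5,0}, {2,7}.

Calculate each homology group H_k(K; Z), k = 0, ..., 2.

Take the total order 0 < 1 < 2 < 3 < 4 < 5 < 6 < 7 on the vertex set. Then K (dimension 2) consists of the simplices:

  0-simplices (8): [0], [1], [2], [3], [4], [5], [6], [7]
  1-simplices (11): [0,1], [0,3], [0,5], [1,5], [2,3], [2,7], [3,4], [3,6], [4,6], [4,7], [6,7]
  2-simplices (3): [0,1,5], [3,4,6], [4,6,7]

giving chain groups C_0 ≅ Z^8, C_1 ≅ Z^11, C_2 ≅ Z^3.

∂_1: C_1 → C_0 sends each edge [p,q] (with p < q) to q − p. For instance
  ∂[0,3] = [3] − [0].
This gives a 8×11 integer matrix of rank 7; reducing to Smith normal form yields diagonal entries (1,1,1,1,1,1,1).

Boundary ∂_2: C_2 → C_1 maps a triangle to the signed sum of its edges. For instance
  ∂[0,1,5] = [1,5] − [0,5] + [0,1],
  ∂[4,6,7] = [6,7] − [4,7] + [4,6].
This gives a 11×3 integer matrix of rank 3; reducing to Smith normal form yields diagonal entries (1,1,1).

Now H_k = ker ∂_k / im ∂_{k+1}, so:

  H_0: rank C_0 − rank ∂_1 = 8 − 7 = 1, and the invariant factors of ∂_1 are all 1, so H_0 ≅ Z.
  H_1: rank ker ∂_1 − rank ∂_2 = (11 − 7) − 3 = 1, and the invariant factors of ∂_2 are all 1, so H_1 ≅ Z.
  H_2: rank ker ∂_2 − rank ∂_3 = (3 − 3) − 0 = 0, and there is no ∂_3, so H_2 ≅ 0.

H_0 = Z,  H_1 = Z,  H_2 = 0.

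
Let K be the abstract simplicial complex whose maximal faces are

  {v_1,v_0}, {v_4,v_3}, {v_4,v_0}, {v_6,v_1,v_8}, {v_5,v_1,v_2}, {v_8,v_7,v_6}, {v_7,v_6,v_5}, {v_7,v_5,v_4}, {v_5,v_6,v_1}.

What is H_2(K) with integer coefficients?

H_2 = 0.

K has 9 vertices, 15 edges, 6 triangles.
rank ∂_2 = 6, rank ∂_3 = 0 ⇒ b_2 = 6 − 6 − 0 = 0. So H_2 ≅ 0.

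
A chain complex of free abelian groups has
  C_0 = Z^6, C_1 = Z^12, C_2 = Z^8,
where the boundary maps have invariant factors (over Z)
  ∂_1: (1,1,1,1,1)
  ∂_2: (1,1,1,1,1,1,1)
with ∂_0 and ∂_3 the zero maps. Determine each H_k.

H_0 ≅ Z,  H_1 = 0,  H_2 ≅ Z.

H_0: b_0 = 6 − 0 − 5 = 1; torsion from ∂_1 factors > 1: none. So H_0 ≅ Z.
H_1: b_1 = 12 − 5 − 7 = 0; torsion from ∂_2 factors > 1: none. So H_1 ≅ 0.
H_2: b_2 = 8 − 7 − 0 = 1; torsion from ∂_3 factors > 1: none. So H_2 ≅ Z.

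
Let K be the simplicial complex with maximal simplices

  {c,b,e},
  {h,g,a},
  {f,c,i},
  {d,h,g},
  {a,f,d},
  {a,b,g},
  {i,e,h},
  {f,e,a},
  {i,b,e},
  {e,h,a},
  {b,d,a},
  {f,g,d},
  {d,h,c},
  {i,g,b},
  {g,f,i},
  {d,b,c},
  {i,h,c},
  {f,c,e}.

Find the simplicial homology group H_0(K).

H_0 ≅ Z.

Order the vertices as a < b < c < d < e < f < g < h < i. Listing each simplex with vertices in this order, K has dimension 2 with simplices:

  0-simplices (9): a, b, c, d, e, f, g, h, i
  1-simplices (27): ab, ad, ae, af, ag, ah, bc, bd, be, bg, bi, cd, ce, cf, ch, ci, df, dg, dh, ef, eh, ei, fg, fi, gh, gi, hi
  2-simplices (18): abd, abg, adf, aef, aeh, agh, bcd, bce, bei, bgi, cdh, cef, cfi, chi, dfg, dgh, ehi, fgi

giving chain groups C_0 ≅ Z^9, C_1 ≅ Z^27, C_2 ≅ Z^18.

∂_1: C_1 → C_0 maps an edge to its endpoints' difference, ∂[p,q] = q − p. For instance
  ∂af = f − a.
This gives a 9×27 integer matrix of rank 8; reducing to Smith normal form yields diagonal entries (1,1,1,1,1,1,1,1).

Boundary ∂_2: C_2 → C_1 acts by ∂[p,q,r] = [q,r] − [p,r] + [p,q]. For instance
  ∂bce = ce − be + bc,
  ∂bei = ei − bi + be.
The 27×18 boundary matrix has rank 18 and Smith normal form diag(1,1,1,1,1,1,1,1,1,1,1,1,1,1,1,1,1,2).

Now H_k = ker ∂_k / im ∂_{k+1}, so:

  H_0: rank C_0 − rank ∂_1 = 9 − 8 = 1, and the invariant factors of ∂_1 are all 1, so H_0 ≅ Z.

(K is a triangulation of the Klein bottle.)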